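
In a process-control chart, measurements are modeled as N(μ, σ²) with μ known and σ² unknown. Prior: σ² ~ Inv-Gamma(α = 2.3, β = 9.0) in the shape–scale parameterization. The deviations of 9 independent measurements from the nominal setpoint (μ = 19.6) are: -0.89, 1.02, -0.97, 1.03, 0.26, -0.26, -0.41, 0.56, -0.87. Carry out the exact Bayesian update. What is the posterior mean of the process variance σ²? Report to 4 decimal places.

2.0007

With known mean μ and an Inverse-Gamma(α, β) prior on σ², the Normal likelihood is conjugate: posterior is Inv-Gamma(α + n/2, β + Σ(xᵢ−μ)²/2).
Σ(xᵢ−μ)² = (-0.89)² + (1.02)² + (-0.97)² + (1.03)² + (0.26)² + (-0.26)² + (-0.41)² + (0.56)² + (-0.87)² = 5.2081.
Posterior: Inv-Gamma(2.3 + 9/2, 9.0 + 5.2081/2) = Inv-Gamma(6.80, 11.60405).
E[σ²|data] = β/(α−1) = 11.60405/5.80 = 2.0007.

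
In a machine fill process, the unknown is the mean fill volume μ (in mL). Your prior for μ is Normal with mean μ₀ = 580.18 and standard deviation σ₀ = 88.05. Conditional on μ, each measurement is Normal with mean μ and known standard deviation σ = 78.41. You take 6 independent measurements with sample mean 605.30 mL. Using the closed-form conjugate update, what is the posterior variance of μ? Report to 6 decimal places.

905.065497

For Normal data with known variance σ², a Normal(μ₀, σ₀²) prior on μ is conjugate. Posterior precision = 1/σ₀² + n/σ²; posterior mean is the precision-weighted average of μ₀ and x̄.
σ₀² = 88.05² = 7752.8025, σ² = 78.41² = 6148.1281; σ² + n·σ₀² = 6148.1281 + 6·7752.8025 = 52664.9431.
Posterior precision = 1/σ₀² + n/σ² = 1/7752.8025 + 6/6148.1281 = (σ² + n·σ₀²)/(σ₀²σ²) = 52664.9431/(7752.8025·6148.1281); posterior variance σₙ² = σ₀²σ²/(σ² + n·σ₀²) = 7752.8025·6148.1281/52664.9431 = 905.065497.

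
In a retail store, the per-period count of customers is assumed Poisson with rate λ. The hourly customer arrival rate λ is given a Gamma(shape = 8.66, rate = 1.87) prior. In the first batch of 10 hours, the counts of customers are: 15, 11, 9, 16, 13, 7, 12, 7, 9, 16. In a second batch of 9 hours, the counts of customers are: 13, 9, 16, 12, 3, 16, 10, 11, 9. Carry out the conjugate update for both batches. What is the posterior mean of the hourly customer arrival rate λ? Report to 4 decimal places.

10.6689

With a Gamma(shape α, rate β) prior, the Poisson likelihood is conjugate: the posterior is Gamma(α + ΣXᵢ, β + n).
Batch 1: sum of counts S = 115 over n = 10 hours.
After batch 1: Gamma(α+S, β+n) = Gamma(8.66+115, 1.87+10) = Gamma(123.66, 11.87).
Batch 2: sum of counts S = 99 over n = 9 hours.
After batch 2: Gamma(α+S, β+n) = Gamma(123.66+99, 11.87+9) = Gamma(222.66, 20.87).
Posterior mean = α/β = 222.66/20.87 = 10.6689.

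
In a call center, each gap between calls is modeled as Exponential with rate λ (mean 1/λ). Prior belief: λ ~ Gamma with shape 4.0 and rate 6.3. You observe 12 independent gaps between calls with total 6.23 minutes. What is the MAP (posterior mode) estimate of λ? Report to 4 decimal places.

With a Gamma(shape α, rate β) prior on the exponential rate λ, the posterior after n observations with total T = Σxᵢ is Gamma(α+n, β+T).
Posterior: Gamma(4.0+12, 6.3+6.23) = Gamma(16.0, 12.53).
Mode = (α−1)/β = 1.1971.

1.1971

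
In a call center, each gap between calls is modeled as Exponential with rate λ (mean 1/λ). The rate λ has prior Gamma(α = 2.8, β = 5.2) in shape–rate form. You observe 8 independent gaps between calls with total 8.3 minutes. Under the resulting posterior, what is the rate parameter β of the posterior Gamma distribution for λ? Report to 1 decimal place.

With a Gamma(shape α, rate β) prior on the exponential rate λ, the posterior after n observations with total T = Σxᵢ is Gamma(α+n, β+T).
Posterior: Gamma(2.8+8, 5.2+8.3) = Gamma(10.8, 13.5).
Posterior β = 13.5.

13.5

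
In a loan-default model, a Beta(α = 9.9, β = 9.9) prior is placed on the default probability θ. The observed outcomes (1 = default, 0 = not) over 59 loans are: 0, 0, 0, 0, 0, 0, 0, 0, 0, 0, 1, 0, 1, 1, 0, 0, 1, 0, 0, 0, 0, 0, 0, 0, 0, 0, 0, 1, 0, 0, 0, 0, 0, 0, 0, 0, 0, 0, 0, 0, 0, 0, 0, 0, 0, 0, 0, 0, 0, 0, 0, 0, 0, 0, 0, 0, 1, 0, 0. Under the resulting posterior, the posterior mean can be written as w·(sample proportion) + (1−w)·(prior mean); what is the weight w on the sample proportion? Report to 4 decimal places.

0.7487

The Beta prior is conjugate to a Binomial/Bernoulli likelihood; the update adds successes to α and failures to β.
Posterior mean = (α₀+k)/(α₀+β₀+n) = [n/(α₀+β₀+n)]·(k/n) + [(α₀+β₀)/(α₀+β₀+n)]·α₀/(α₀+β₀), so only n and the prior enter the weight.
The weight on the data is w = n/(α₀+β₀+n) = 59/(9.9+9.9+59) = 59/78.8 = 0.7487.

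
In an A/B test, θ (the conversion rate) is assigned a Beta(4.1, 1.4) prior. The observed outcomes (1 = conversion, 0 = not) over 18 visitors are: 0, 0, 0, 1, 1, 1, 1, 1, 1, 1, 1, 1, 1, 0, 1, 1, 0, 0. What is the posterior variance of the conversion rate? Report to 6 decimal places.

0.008806

The Beta prior is conjugate to a Binomial/Bernoulli likelihood; the update adds successes to α and failures to β.
Posterior: Beta(α+k, β+n−k) = Beta(4.1+12, 1.4+6) = Beta(16.1, 7.4).
Var = αβ/((α+β)²(α+β+1)) = 16.1·7.4/(23.5²·24.5) = 0.008806.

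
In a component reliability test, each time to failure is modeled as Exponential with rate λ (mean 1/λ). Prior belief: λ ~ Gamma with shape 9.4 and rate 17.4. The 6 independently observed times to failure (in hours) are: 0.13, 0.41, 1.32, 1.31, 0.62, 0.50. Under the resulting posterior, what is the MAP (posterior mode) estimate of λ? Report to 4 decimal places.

With a Gamma(shape α, rate β) prior on the exponential rate λ, the posterior after n observations with total T = Σxᵢ is Gamma(α+n, β+T).
Sum of observations T = 4.29 hours; n = 6.
Posterior: Gamma(9.4+6, 17.4+4.29) = Gamma(15.4, 21.69).
Mode = (α−1)/β = 0.6639.

0.6639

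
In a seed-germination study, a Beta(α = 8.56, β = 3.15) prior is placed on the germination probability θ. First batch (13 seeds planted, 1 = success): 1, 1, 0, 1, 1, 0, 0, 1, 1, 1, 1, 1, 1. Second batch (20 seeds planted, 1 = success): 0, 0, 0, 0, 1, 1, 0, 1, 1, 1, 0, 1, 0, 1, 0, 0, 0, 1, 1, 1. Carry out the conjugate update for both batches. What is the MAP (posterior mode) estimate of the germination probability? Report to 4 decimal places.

0.6453

The Beta prior is conjugate to a Binomial/Bernoulli likelihood; the update adds successes to α and failures to β.
After batch 1: Beta(8.56+10, 3.15+3) = Beta(18.56, 6.15).
After batch 2: Beta(18.56+10, 6.15+10) = Beta(28.56, 16.15).
Mode of Beta(a,b) for a,b>1 is (a−1)/(a+b−2) = 27.56/42.71 = 0.6453.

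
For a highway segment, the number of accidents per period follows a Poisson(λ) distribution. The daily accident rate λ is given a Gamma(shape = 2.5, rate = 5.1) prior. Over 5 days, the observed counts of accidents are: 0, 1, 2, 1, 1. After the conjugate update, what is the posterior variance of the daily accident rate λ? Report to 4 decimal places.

0.0735

With a Gamma(shape α, rate β) prior, the Poisson likelihood is conjugate: the posterior is Gamma(α + ΣXᵢ, β + n).
Sum of counts S = 5 over n = 5 days.
Posterior: Gamma(α+S, β+n) = Gamma(2.5+5, 5.1+5) = Gamma(7.5, 10.1).
Var = α/β² = 7.5/10.1² = 0.0735.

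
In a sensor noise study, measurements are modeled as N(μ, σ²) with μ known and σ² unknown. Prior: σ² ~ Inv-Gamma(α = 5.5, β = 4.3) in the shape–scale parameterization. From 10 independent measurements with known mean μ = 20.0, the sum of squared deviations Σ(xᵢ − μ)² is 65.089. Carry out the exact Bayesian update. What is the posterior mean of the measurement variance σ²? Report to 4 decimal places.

With known mean μ and an Inverse-Gamma(α, β) prior on σ², the Normal likelihood is conjugate: posterior is Inv-Gamma(α + n/2, β + Σ(xᵢ−μ)²/2).
Posterior: Inv-Gamma(5.5 + 10/2, 4.3 + 65.089/2) = Inv-Gamma(10.50, 36.8445).
E[σ²|data] = β/(α−1) = 36.8445/9.50 = 3.8784.

3.8784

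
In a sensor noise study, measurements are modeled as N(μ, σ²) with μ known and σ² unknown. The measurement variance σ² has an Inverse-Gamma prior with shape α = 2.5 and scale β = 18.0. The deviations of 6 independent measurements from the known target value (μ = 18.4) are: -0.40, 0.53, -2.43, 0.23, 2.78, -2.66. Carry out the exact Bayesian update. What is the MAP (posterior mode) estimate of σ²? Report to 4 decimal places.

With known mean μ and an Inverse-Gamma(α, β) prior on σ², the Normal likelihood is conjugate: posterior is Inv-Gamma(α + n/2, β + Σ(xᵢ−μ)²/2).
Σ(xᵢ−μ)² = (-0.40)² + (0.53)² + (-2.43)² + (0.23)² + (2.78)² + (-2.66)² = 21.2027.
Posterior: Inv-Gamma(2.5 + 6/2, 18.0 + 21.2027/2) = Inv-Gamma(5.50, 28.60135).
Mode = β/(α+1) = 28.60135/6.50 = 4.4002.

4.4002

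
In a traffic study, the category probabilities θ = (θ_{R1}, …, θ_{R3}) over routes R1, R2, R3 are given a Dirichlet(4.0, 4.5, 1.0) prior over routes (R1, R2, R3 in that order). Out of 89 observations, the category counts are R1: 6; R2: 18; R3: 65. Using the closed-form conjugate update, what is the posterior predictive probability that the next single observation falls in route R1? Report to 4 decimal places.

The Dirichlet prior is conjugate to the Multinomial likelihood: each posterior αⱼ = prior αⱼ + observed count nⱼ.
Posterior concentration: (10.0, 22.5, 66.0), total = 98.5.
P(next = R1 | data) = α_{R1}/Σα = 0.1015.

0.1015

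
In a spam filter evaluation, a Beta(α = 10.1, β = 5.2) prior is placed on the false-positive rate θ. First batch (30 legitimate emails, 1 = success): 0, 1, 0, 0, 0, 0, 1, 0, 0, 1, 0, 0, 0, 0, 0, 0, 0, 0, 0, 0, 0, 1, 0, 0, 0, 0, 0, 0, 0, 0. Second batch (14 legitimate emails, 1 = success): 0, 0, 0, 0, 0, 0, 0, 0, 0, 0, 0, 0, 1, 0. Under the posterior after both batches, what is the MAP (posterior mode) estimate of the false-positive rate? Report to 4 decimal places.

0.2461

The Beta prior is conjugate to a Binomial/Bernoulli likelihood; the update adds successes to α and failures to β.
After batch 1: Beta(10.1+4, 5.2+26) = Beta(14.1, 31.2).
After batch 2: Beta(14.1+1, 31.2+13) = Beta(15.1, 44.2).
Mode of Beta(a,b) for a,b>1 is (a−1)/(a+b−2) = 14.1/57.3 = 0.2461.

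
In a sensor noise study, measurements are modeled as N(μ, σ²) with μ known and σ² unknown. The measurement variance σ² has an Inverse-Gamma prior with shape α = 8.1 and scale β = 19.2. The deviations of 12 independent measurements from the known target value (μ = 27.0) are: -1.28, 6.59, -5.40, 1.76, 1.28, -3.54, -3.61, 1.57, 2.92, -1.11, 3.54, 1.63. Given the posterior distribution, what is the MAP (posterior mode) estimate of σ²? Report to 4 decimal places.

5.6403

With known mean μ and an Inverse-Gamma(α, β) prior on σ², the Normal likelihood is conjugate: posterior is Inv-Gamma(α + n/2, β + Σ(xᵢ−μ)²/2).
Σ(xᵢ−μ)² = (-1.28)² + (6.59)² + (-5.40)² + (1.76)² + (1.28)² + (-3.54)² + (-3.61)² + (1.57)² + (2.92)² + (-1.11)² + (3.54)² + (1.63)² = 131.9381.
Posterior: Inv-Gamma(8.1 + 12/2, 19.2 + 131.9381/2) = Inv-Gamma(14.10, 85.16905).
Mode = β/(α+1) = 85.16905/15.10 = 5.6403.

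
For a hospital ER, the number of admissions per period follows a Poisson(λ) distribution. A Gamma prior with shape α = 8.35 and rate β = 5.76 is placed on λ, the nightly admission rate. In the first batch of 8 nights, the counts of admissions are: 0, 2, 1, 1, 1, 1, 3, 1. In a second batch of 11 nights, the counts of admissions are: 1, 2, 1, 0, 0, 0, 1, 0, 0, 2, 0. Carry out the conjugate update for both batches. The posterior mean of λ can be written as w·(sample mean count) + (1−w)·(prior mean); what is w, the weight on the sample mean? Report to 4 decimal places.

0.7674

With a Gamma(shape α, rate β) prior, the Poisson likelihood is conjugate: the posterior is Gamma(α + ΣXᵢ, β + n).
Total number of nights: n = 8 + 11 = 19.
Posterior mean = (α₀+S)/(β₀+n) = [n/(β₀+n)]·(S/n) + [β₀/(β₀+n)]·(α₀/β₀), so only n and β₀ enter the weight.
Weight on data w = n/(β₀+n) = 19/(5.76+19) = 19/24.76 = 0.7674.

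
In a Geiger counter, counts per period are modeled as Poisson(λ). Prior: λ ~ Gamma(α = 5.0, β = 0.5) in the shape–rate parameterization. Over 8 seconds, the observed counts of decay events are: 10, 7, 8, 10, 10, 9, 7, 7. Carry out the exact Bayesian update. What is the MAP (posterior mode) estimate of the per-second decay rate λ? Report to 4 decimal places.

8.4706

With a Gamma(shape α, rate β) prior, the Poisson likelihood is conjugate: the posterior is Gamma(α + ΣXᵢ, β + n).
Sum of counts S = 68 over n = 8 seconds.
Posterior: Gamma(α+S, β+n) = Gamma(5.0+68, 0.5+8) = Gamma(73.0, 8.5).
Mode of Gamma(α,β) for α≥1 is (α−1)/β = 72.0/8.5 = 8.4706.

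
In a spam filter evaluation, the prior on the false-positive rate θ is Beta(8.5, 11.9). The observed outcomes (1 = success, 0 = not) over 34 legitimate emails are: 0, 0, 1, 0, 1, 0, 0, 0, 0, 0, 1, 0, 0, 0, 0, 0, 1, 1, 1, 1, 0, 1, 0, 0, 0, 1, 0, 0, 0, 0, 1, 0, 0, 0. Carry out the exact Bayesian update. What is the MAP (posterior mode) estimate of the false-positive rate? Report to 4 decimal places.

The Beta prior is conjugate to a Binomial/Bernoulli likelihood; the update adds successes to α and failures to β.
Posterior: Beta(α+k, β+n−k) = Beta(8.5+10, 11.9+24) = Beta(18.5, 35.9).
Mode of Beta(a,b) for a,b>1 is (a−1)/(a+b−2) = 17.5/52.4 = 0.3340.

0.3340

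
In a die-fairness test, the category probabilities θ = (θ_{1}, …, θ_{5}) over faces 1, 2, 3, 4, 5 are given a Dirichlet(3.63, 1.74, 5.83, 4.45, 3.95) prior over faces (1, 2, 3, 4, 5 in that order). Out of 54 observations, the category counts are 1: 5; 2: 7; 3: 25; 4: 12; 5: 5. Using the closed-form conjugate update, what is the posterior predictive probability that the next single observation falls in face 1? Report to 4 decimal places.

0.1173

The Dirichlet prior is conjugate to the Multinomial likelihood: each posterior αⱼ = prior αⱼ + observed count nⱼ.
Posterior concentration: (8.63, 8.74, 30.83, 16.45, 8.95), total = 73.60.
P(next = 1 | data) = α_{1}/Σα = 0.1173.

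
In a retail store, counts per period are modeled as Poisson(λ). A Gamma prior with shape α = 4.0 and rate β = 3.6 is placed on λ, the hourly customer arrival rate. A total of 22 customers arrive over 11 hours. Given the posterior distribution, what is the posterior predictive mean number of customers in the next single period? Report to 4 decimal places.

1.7808

With a Gamma(shape α, rate β) prior, the Poisson likelihood is conjugate: the posterior is Gamma(α + ΣXᵢ, β + n).
Posterior: Gamma(α+S, β+n) = Gamma(4.0+22, 3.6+11) = Gamma(26.0, 14.6).
The predictive distribution for one future period is NegBinom with mean α/β = 1.7808.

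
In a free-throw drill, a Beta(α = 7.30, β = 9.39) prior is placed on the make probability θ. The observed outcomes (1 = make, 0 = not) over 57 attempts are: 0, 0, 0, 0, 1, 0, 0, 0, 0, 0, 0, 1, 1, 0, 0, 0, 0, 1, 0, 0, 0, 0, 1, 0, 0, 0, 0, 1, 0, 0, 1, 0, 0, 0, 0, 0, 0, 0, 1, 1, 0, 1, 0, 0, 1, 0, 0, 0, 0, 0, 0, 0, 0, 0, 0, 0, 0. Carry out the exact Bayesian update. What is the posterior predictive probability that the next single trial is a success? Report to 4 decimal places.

0.2483

The Beta prior is conjugate to a Binomial/Bernoulli likelihood; the update adds successes to α and failures to β.
Posterior: Beta(α+k, β+n−k) = Beta(7.30+11, 9.39+46) = Beta(18.30, 55.39).
For a single future Bernoulli trial, P(success | data) = α/(α+β) = 0.2483.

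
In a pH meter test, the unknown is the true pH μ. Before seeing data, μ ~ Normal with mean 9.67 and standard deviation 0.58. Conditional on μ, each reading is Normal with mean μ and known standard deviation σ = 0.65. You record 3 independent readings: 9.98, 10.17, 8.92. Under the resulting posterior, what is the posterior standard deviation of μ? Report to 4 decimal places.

0.3151

For Normal data with known variance σ², a Normal(μ₀, σ₀²) prior on μ is conjugate. Posterior precision = 1/σ₀² + n/σ²; posterior mean is the precision-weighted average of μ₀ and x̄.
σ₀² = 0.58² = 0.3364, σ² = 0.65² = 0.4225; σ² + n·σ₀² = 0.4225 + 3·0.3364 = 1.4317.
Posterior precision = 1/σ₀² + n/σ² = 1/0.3364 + 3/0.4225 = (σ² + n·σ₀²)/(σ₀²σ²) = 1.4317/(0.3364·0.4225); posterior variance σₙ² = σ₀²σ²/(σ² + n·σ₀²) = 0.3364·0.4225/1.4317 = 0.099273.
Posterior SD = √σₙ² = √(0.3364·0.4225/1.4317) = 0.3151.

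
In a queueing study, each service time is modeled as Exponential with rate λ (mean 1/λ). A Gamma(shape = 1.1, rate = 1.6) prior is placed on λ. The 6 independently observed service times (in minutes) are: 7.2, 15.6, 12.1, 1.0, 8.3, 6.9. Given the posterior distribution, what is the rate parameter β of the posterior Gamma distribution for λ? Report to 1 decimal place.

With a Gamma(shape α, rate β) prior on the exponential rate λ, the posterior after n observations with total T = Σxᵢ is Gamma(α+n, β+T).
Sum of observations T = 51.1 minutes; n = 6.
Posterior: Gamma(1.1+6, 1.6+51.1) = Gamma(7.1, 52.7).
Posterior β = 52.7.

52.7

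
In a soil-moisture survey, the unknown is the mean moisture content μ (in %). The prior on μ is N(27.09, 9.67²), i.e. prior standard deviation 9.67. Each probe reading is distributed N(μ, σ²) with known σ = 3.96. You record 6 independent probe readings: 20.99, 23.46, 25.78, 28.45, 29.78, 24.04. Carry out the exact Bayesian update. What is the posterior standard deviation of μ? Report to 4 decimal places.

For Normal data with known variance σ², a Normal(μ₀, σ₀²) prior on μ is conjugate. Posterior precision = 1/σ₀² + n/σ²; posterior mean is the precision-weighted average of μ₀ and x̄.
σ₀² = 9.67² = 93.5089, σ² = 3.96² = 15.6816; σ² + n·σ₀² = 15.6816 + 6·93.5089 = 576.735.
Posterior precision = 1/σ₀² + n/σ² = 1/93.5089 + 6/15.6816 = (σ² + n·σ₀²)/(σ₀²σ²) = 576.735/(93.5089·15.6816); posterior variance σₙ² = σ₀²σ²/(σ² + n·σ₀²) = 93.5089·15.6816/576.735 = 2.542535.
Posterior SD = √σₙ² = √(93.5089·15.6816/576.735) = 1.5945.

1.5945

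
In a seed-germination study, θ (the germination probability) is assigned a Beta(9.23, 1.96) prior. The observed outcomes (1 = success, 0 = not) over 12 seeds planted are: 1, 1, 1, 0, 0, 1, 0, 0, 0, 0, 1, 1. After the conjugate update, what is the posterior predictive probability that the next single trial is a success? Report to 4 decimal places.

The Beta prior is conjugate to a Binomial/Bernoulli likelihood; the update adds successes to α and failures to β.
Posterior: Beta(α+k, β+n−k) = Beta(9.23+6, 1.96+6) = Beta(15.23, 7.96).
For a single future Bernoulli trial, P(success | data) = α/(α+β) = 0.6567.

0.6567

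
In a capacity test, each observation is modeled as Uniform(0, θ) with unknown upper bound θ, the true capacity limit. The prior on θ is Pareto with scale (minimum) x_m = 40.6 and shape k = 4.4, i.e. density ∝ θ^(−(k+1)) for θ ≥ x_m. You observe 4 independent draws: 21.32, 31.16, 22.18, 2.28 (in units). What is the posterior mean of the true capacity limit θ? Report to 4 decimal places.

46.0865

A Pareto(scale x_m, shape k) prior on the upper bound θ of Uniform(0, θ) is conjugate: posterior is Pareto(max(x_m, max xᵢ), k + n).
Sample maximum = 31.16; prior scale x_m = 40.6 → posterior scale = max = 40.60.
Posterior shape = 4.4 + 4 = 8.4.
E[θ|data] = k·x_m/(k−1) = 8.4·40.60/7.4 = 46.0865.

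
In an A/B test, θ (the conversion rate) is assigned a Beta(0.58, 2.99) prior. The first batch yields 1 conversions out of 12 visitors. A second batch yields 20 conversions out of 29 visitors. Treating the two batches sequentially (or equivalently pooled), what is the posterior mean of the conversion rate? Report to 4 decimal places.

The Beta prior is conjugate to a Binomial/Bernoulli likelihood; the update adds successes to α and failures to β.
After batch 1: Beta(0.58+1, 2.99+11) = Beta(1.58, 13.99).
After batch 2: Beta(1.58+20, 13.99+9) = Beta(21.58, 22.99).
Posterior mean = α/(α+β) = 21.58/44.57 = 0.4842.

0.4842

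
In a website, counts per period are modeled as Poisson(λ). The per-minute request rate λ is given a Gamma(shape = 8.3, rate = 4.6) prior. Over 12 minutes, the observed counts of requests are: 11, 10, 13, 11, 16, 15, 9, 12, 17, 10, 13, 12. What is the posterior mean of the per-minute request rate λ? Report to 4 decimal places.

With a Gamma(shape α, rate β) prior, the Poisson likelihood is conjugate: the posterior is Gamma(α + ΣXᵢ, β + n).
Sum of counts S = 149 over n = 12 minutes.
Posterior: Gamma(α+S, β+n) = Gamma(8.3+149, 4.6+12) = Gamma(157.3, 16.6).
Posterior mean = α/β = 157.3/16.6 = 9.4759.

9.4759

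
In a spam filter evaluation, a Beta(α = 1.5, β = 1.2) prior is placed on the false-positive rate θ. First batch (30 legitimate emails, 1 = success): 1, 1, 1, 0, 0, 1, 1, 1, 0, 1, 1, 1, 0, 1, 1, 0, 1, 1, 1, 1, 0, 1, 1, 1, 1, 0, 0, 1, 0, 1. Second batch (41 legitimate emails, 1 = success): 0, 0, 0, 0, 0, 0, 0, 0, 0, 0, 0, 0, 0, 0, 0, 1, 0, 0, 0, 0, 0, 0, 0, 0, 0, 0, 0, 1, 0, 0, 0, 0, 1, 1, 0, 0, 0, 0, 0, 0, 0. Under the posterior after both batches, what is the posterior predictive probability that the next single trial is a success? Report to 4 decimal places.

0.3596

The Beta prior is conjugate to a Binomial/Bernoulli likelihood; the update adds successes to α and failures to β.
After batch 1: Beta(1.5+21, 1.2+9) = Beta(22.5, 10.2).
After batch 2: Beta(22.5+4, 10.2+37) = Beta(26.5, 47.2).
For a single future Bernoulli trial, P(success | data) = α/(α+β) = 0.3596.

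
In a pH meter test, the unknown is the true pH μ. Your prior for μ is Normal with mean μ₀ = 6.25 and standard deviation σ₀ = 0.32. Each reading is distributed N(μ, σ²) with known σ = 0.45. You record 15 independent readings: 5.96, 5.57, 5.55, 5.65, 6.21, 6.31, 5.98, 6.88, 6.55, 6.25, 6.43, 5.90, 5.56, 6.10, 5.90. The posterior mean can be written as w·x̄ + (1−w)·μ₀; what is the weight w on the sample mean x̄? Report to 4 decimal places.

0.8835

For Normal data with known variance σ², a Normal(μ₀, σ₀²) prior on μ is conjugate. Posterior precision = 1/σ₀² + n/σ²; posterior mean is the precision-weighted average of μ₀ and x̄.
σ₀² = 0.32² = 0.1024, σ² = 0.45² = 0.2025. Prior precision 1/σ₀² = 1/0.1024; data precision n/σ² = 15/0.2025.
w = (n/σ²)/(1/σ₀² + n/σ²) = n·σ₀²/(σ² + n·σ₀²) = 15·0.1024/(0.2025 + 15·0.1024) = 1.536/1.7385 = 0.8835.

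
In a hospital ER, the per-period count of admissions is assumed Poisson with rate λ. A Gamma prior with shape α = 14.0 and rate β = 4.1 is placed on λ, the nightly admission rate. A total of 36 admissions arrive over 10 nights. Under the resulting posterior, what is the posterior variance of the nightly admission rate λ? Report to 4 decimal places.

0.2515

With a Gamma(shape α, rate β) prior, the Poisson likelihood is conjugate: the posterior is Gamma(α + ΣXᵢ, β + n).
Posterior: Gamma(α+S, β+n) = Gamma(14.0+36, 4.1+10) = Gamma(50.0, 14.1).
Var = α/β² = 50.0/14.1² = 0.2515.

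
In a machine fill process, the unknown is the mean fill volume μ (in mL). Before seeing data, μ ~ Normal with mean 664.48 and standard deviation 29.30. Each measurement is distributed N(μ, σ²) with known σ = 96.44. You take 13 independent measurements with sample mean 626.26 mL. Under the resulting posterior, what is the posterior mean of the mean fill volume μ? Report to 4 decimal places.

For Normal data with known variance σ², a Normal(μ₀, σ₀²) prior on μ is conjugate. Posterior precision = 1/σ₀² + n/σ²; posterior mean is the precision-weighted average of μ₀ and x̄.
n·x̄ = 13·626.26 = 8141.38.
σ₀² = 29.30² = 858.49, σ² = 96.44² = 9300.6736; σ² + n·σ₀² = 9300.6736 + 13·858.49 = 20461.0436.
Posterior mean = (μ₀/σ₀² + n·x̄/σ²)/(1/σ₀² + n/σ²) = (σ²·μ₀ + σ₀²·n·x̄)/(σ² + n·σ₀²) = (9300.6736·664.48 + 858.49·8141.38)/20461.0436 = 13169404.909928/20461.0436 = 643.6331.

643.6331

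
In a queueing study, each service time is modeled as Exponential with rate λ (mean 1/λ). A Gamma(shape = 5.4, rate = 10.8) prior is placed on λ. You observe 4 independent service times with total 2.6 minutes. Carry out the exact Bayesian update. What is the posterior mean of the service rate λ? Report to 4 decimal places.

0.7015

With a Gamma(shape α, rate β) prior on the exponential rate λ, the posterior after n observations with total T = Σxᵢ is Gamma(α+n, β+T).
Posterior: Gamma(5.4+4, 10.8+2.6) = Gamma(9.4, 13.4).
Posterior mean of λ = α/β = 9.4/13.4 = 0.7015.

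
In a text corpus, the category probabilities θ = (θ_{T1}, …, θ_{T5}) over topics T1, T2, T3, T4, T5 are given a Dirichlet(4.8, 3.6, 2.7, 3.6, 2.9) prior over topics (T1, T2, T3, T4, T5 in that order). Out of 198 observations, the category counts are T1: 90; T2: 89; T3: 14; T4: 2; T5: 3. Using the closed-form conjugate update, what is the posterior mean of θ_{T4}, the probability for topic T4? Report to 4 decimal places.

The Dirichlet prior is conjugate to the Multinomial likelihood: each posterior αⱼ = prior αⱼ + observed count nⱼ.
Posterior concentration: (94.8, 92.6, 16.7, 5.6, 5.9), total = 215.6.
E[θ_{T4}|data] = α_{T4}/Σα = 5.6/215.6 = 0.0260.

0.0260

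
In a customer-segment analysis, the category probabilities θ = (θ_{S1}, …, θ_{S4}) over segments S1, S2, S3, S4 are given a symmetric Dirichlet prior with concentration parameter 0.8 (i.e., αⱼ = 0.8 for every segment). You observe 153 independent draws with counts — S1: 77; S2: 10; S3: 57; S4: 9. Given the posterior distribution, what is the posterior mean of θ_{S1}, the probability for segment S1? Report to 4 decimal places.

The Dirichlet prior is conjugate to the Multinomial likelihood: each posterior αⱼ = prior αⱼ + observed count nⱼ.
Posterior concentration: (77.8, 10.8, 57.8, 9.8), total = 156.2.
E[θ_{S1}|data] = α_{S1}/Σα = 77.8/156.2 = 0.4981.

0.4981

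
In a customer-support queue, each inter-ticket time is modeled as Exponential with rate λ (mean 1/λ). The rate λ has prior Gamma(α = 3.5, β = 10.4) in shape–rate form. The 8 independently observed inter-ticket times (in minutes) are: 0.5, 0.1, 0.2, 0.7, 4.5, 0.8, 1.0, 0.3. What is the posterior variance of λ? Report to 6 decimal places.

0.033601

With a Gamma(shape α, rate β) prior on the exponential rate λ, the posterior after n observations with total T = Σxᵢ is Gamma(α+n, β+T).
Sum of observations T = 8.1 minutes; n = 8.
Posterior: Gamma(3.5+8, 10.4+8.1) = Gamma(11.5, 18.5).
Var = α/β² = 0.033601.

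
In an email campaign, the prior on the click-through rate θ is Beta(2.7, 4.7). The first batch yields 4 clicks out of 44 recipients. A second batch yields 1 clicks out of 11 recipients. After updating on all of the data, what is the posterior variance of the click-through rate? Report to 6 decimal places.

0.001706

The Beta prior is conjugate to a Binomial/Bernoulli likelihood; the update adds successes to α and failures to β.
After batch 1: Beta(2.7+4, 4.7+40) = Beta(6.7, 44.7).
After batch 2: Beta(6.7+1, 44.7+10) = Beta(7.7, 54.7).
Var = αβ/((α+β)²(α+β+1)) = 7.7·54.7/(62.4²·63.4) = 0.001706.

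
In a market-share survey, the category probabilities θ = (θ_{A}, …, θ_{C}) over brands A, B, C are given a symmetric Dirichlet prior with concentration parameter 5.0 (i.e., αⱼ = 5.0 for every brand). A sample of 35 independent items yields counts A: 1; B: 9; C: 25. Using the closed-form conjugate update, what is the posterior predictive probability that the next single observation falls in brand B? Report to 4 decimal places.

The Dirichlet prior is conjugate to the Multinomial likelihood: each posterior αⱼ = prior αⱼ + observed count nⱼ.
Posterior concentration: (6.0, 14.0, 30.0), total = 50.0.
P(next = B | data) = α_{B}/Σα = 0.2800.

0.2800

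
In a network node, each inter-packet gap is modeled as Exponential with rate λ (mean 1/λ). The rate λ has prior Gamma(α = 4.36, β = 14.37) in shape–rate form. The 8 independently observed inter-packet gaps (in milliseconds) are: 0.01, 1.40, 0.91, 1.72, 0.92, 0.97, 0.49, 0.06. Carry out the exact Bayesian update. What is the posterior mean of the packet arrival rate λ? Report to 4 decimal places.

With a Gamma(shape α, rate β) prior on the exponential rate λ, the posterior after n observations with total T = Σxᵢ is Gamma(α+n, β+T).
Sum of observations T = 6.48 milliseconds; n = 8.
Posterior: Gamma(4.36+8, 14.37+6.48) = Gamma(12.36, 20.85).
Posterior mean of λ = α/β = 12.36/20.85 = 0.5928.

0.5928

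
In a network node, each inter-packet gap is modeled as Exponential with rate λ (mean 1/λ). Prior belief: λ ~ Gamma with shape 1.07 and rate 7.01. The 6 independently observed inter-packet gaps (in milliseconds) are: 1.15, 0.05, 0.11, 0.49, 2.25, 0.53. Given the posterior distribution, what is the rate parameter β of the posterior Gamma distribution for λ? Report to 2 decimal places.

11.59

With a Gamma(shape α, rate β) prior on the exponential rate λ, the posterior after n observations with total T = Σxᵢ is Gamma(α+n, β+T).
Sum of observations T = 4.58 milliseconds; n = 6.
Posterior: Gamma(1.07+6, 7.01+4.58) = Gamma(7.07, 11.59).
Posterior β = 11.59.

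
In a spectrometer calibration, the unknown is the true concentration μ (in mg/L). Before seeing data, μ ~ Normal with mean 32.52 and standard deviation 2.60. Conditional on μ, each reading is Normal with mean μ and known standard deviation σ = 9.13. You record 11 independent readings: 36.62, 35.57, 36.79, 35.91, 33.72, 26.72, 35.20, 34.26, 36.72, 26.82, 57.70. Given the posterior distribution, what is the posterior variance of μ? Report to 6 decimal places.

3.572811

For Normal data with known variance σ², a Normal(μ₀, σ₀²) prior on μ is conjugate. Posterior precision = 1/σ₀² + n/σ²; posterior mean is the precision-weighted average of μ₀ and x̄.
σ₀² = 2.60² = 6.76, σ² = 9.13² = 83.3569; σ² + n·σ₀² = 83.3569 + 11·6.76 = 157.7169.
Posterior precision = 1/σ₀² + n/σ² = 1/6.76 + 11/83.3569 = (σ² + n·σ₀²)/(σ₀²σ²) = 157.7169/(6.76·83.3569); posterior variance σₙ² = σ₀²σ²/(σ² + n·σ₀²) = 6.76·83.3569/157.7169 = 3.572811.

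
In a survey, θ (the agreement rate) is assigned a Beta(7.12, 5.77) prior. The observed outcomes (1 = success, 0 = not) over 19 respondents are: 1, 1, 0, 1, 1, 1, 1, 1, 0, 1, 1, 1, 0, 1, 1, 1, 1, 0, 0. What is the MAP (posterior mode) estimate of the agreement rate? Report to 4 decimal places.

The Beta prior is conjugate to a Binomial/Bernoulli likelihood; the update adds successes to α and failures to β.
Posterior: Beta(α+k, β+n−k) = Beta(7.12+14, 5.77+5) = Beta(21.12, 10.77).
Mode of Beta(a,b) for a,b>1 is (a−1)/(a+b−2) = 20.12/29.89 = 0.6731.

0.6731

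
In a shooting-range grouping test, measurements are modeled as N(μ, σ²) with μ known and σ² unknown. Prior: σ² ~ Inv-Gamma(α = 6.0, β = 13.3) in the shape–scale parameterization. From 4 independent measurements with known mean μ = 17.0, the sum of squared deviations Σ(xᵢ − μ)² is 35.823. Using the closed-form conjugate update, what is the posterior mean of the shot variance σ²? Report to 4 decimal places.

4.4588

With known mean μ and an Inverse-Gamma(α, β) prior on σ², the Normal likelihood is conjugate: posterior is Inv-Gamma(α + n/2, β + Σ(xᵢ−μ)²/2).
Posterior: Inv-Gamma(6.0 + 4/2, 13.3 + 35.823/2) = Inv-Gamma(8.00, 31.2115).
E[σ²|data] = β/(α−1) = 31.2115/7.00 = 4.4588.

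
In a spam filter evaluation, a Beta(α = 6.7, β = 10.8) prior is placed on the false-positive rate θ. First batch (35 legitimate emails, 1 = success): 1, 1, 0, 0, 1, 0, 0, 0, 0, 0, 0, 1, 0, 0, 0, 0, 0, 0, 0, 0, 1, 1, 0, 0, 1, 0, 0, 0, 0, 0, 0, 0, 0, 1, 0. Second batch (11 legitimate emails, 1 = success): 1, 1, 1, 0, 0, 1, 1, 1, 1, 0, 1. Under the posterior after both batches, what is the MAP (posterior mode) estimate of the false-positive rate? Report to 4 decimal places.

0.3528

The Beta prior is conjugate to a Binomial/Bernoulli likelihood; the update adds successes to α and failures to β.
After batch 1: Beta(6.7+8, 10.8+27) = Beta(14.7, 37.8).
After batch 2: Beta(14.7+8, 37.8+3) = Beta(22.7, 40.8).
Mode of Beta(a,b) for a,b>1 is (a−1)/(a+b−2) = 21.7/61.5 = 0.3528.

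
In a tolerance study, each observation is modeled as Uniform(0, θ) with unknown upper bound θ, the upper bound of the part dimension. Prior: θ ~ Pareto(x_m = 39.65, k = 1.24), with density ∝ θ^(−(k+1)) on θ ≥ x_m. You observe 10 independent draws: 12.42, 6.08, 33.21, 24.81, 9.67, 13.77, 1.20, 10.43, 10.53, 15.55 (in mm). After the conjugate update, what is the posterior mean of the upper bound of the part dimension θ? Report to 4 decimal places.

A Pareto(scale x_m, shape k) prior on the upper bound θ of Uniform(0, θ) is conjugate: posterior is Pareto(max(x_m, max xᵢ), k + n).
Sample maximum = 33.21; prior scale x_m = 39.65 → posterior scale = max = 39.65.
Posterior shape = 1.24 + 10 = 11.24.
E[θ|data] = k·x_m/(k−1) = 11.24·39.65/10.24 = 43.5221.

43.5221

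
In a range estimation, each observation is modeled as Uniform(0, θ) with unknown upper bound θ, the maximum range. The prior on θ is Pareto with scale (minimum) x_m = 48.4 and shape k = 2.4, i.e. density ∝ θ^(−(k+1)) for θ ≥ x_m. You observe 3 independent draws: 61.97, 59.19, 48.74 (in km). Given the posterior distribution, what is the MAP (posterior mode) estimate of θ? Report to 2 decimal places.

A Pareto(scale x_m, shape k) prior on the upper bound θ of Uniform(0, θ) is conjugate: posterior is Pareto(max(x_m, max xᵢ), k + n).
Sample maximum = 61.97; prior scale x_m = 48.4 → posterior scale = max = 61.97.
Posterior shape = 2.4 + 3 = 5.4.
The Pareto density is decreasing on [x_m, ∞), so the mode is x_m = 61.97.

61.97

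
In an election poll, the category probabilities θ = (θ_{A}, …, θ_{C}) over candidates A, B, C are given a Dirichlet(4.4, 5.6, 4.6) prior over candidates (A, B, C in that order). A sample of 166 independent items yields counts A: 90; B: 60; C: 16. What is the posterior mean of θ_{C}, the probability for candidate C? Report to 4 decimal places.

The Dirichlet prior is conjugate to the Multinomial likelihood: each posterior αⱼ = prior αⱼ + observed count nⱼ.
Posterior concentration: (94.4, 65.6, 20.6), total = 180.6.
E[θ_{C}|data] = α_{C}/Σα = 20.6/180.6 = 0.1141.

0.1141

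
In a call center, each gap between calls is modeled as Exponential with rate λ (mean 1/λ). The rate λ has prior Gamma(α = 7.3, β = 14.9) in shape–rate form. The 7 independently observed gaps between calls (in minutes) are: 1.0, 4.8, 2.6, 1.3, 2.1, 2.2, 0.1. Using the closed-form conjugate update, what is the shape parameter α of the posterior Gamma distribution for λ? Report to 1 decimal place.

With a Gamma(shape α, rate β) prior on the exponential rate λ, the posterior after n observations with total T = Σxᵢ is Gamma(α+n, β+T).
Sum of observations T = 14.1 minutes; n = 7.
Posterior: Gamma(7.3+7, 14.9+14.1) = Gamma(14.3, 29.0).
Posterior α = 14.3.

14.3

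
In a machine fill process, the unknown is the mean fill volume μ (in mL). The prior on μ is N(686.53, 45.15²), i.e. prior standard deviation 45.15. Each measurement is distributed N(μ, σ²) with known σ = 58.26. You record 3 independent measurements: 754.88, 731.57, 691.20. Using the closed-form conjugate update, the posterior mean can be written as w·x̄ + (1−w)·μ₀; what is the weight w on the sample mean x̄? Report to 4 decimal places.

For Normal data with known variance σ², a Normal(μ₀, σ₀²) prior on μ is conjugate. Posterior precision = 1/σ₀² + n/σ²; posterior mean is the precision-weighted average of μ₀ and x̄.
σ₀² = 45.15² = 2038.5225, σ² = 58.26² = 3394.2276. Prior precision 1/σ₀² = 1/2038.5225; data precision n/σ² = 3/3394.2276.
w = (n/σ²)/(1/σ₀² + n/σ²) = n·σ₀²/(σ² + n·σ₀²) = 3·2038.5225/(3394.2276 + 3·2038.5225) = 6115.5675/9509.7951 = 0.6431.

0.6431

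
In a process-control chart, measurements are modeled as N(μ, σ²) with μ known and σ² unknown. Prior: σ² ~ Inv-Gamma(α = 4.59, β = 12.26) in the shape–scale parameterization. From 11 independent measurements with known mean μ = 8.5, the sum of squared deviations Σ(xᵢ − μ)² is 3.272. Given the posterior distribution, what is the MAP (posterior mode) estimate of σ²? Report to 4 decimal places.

1.2530

With known mean μ and an Inverse-Gamma(α, β) prior on σ², the Normal likelihood is conjugate: posterior is Inv-Gamma(α + n/2, β + Σ(xᵢ−μ)²/2).
Posterior: Inv-Gamma(4.59 + 11/2, 12.26 + 3.272/2) = Inv-Gamma(10.09, 13.8960).
Mode = β/(α+1) = 13.8960/11.09 = 1.2530.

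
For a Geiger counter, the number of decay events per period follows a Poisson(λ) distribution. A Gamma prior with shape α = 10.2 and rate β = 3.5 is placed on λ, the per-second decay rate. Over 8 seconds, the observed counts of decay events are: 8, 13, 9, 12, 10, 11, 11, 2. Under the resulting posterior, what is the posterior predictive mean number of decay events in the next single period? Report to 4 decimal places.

7.4957

With a Gamma(shape α, rate β) prior, the Poisson likelihood is conjugate: the posterior is Gamma(α + ΣXᵢ, β + n).
Sum of counts S = 76 over n = 8 seconds.
Posterior: Gamma(α+S, β+n) = Gamma(10.2+76, 3.5+8) = Gamma(86.2, 11.5).
The predictive distribution for one future period is NegBinom with mean α/β = 7.4957.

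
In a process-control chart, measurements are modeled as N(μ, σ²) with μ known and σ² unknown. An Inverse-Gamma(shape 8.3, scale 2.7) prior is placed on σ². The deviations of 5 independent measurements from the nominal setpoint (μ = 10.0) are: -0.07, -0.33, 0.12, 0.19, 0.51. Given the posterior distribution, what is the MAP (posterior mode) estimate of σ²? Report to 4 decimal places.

0.2468

With known mean μ and an Inverse-Gamma(α, β) prior on σ², the Normal likelihood is conjugate: posterior is Inv-Gamma(α + n/2, β + Σ(xᵢ−μ)²/2).
Σ(xᵢ−μ)² = (-0.07)² + (-0.33)² + (0.12)² + (0.19)² + (0.51)² = 0.4244.
Posterior: Inv-Gamma(8.3 + 5/2, 2.7 + 0.4244/2) = Inv-Gamma(10.80, 2.91220).
Mode = β/(α+1) = 2.91220/11.80 = 0.2468.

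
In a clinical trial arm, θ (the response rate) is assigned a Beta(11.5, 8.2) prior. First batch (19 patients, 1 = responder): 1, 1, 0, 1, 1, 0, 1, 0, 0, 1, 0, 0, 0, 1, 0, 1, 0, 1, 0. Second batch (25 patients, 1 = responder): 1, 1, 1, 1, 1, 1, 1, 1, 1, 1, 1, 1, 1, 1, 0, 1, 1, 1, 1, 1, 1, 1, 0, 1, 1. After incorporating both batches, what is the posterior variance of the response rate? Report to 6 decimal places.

0.003347

The Beta prior is conjugate to a Binomial/Bernoulli likelihood; the update adds successes to α and failures to β.
After batch 1: Beta(11.5+9, 8.2+10) = Beta(20.5, 18.2).
After batch 2: Beta(20.5+23, 18.2+2) = Beta(43.5, 20.2).
Var = αβ/((α+β)²(α+β+1)) = 43.5·20.2/(63.7²·64.7) = 0.003347.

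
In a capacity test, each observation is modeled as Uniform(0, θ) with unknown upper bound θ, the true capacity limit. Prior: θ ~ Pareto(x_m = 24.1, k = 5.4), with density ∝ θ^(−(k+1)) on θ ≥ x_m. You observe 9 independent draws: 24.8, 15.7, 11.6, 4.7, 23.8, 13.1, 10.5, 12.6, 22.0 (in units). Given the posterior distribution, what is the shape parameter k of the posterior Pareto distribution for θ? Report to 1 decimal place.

A Pareto(scale x_m, shape k) prior on the upper bound θ of Uniform(0, θ) is conjugate: posterior is Pareto(max(x_m, max xᵢ), k + n).
Sample maximum = 24.8; prior scale x_m = 24.1 → posterior scale = max = 24.8.
Posterior shape = 5.4 + 9 = 14.4.
Posterior shape k = 14.4.

14.4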